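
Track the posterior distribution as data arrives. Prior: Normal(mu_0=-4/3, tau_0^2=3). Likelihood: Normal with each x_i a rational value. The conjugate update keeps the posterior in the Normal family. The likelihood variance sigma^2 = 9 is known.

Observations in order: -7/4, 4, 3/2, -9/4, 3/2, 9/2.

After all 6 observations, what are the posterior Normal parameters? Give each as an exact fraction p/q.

obs 1: x=-7/4 → posterior Normal(-23/16, 9/4)
obs 2: x=4 → posterior Normal(-7/20, 9/5)
obs 3: x=3/2 → posterior Normal(-1/24, 3/2)
obs 4: x=-9/4 → posterior Normal(-5/14, 9/7)
obs 5: x=3/2 → posterior Normal(-1/8, 9/8)
obs 6: x=9/2 → posterior Normal(7/18, 1)

mu_0=7/18, tau_0^2=1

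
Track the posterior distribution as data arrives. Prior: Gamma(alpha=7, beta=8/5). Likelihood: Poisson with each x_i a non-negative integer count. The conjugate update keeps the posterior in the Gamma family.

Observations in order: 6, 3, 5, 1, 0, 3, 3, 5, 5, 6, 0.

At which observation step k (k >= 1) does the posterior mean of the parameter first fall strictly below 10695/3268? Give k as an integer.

k = 7

obs 1: x=6 → posterior Gamma(13, 13/5)
obs 2: x=3 → posterior Gamma(16, 18/5)
obs 3: x=5 → posterior Gamma(21, 23/5)
obs 4: x=1 → posterior Gamma(22, 28/5)
obs 5: x=0 → posterior Gamma(22, 33/5)
obs 6: x=3 → posterior Gamma(25, 38/5)
obs 7: x=3 → posterior Gamma(28, 43/5)
obs 8: x=5 → posterior Gamma(33, 48/5)
obs 9: x=5 → posterior Gamma(38, 53/5)
obs 10: x=6 → posterior Gamma(44, 58/5)
obs 11: x=0 → posterior Gamma(44, 63/5)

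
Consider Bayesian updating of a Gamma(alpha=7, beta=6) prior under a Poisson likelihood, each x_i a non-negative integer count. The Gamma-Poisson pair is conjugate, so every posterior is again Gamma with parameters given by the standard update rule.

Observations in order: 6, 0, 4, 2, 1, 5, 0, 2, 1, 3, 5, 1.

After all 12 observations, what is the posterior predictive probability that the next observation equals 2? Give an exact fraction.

1031061125732888547964644019537604737429527330816/3914144333903073791808962606796280957916632792441

obs 1: x=6 → posterior Gamma(13, 7)
obs 2: x=0 → posterior Gamma(13, 8)
obs 3: x=4 → posterior Gamma(17, 9)
obs 4: x=2 → posterior Gamma(19, 10)
obs 5: x=1 → posterior Gamma(20, 11)
obs 6: x=5 → posterior Gamma(25, 12)
obs 7: x=0 → posterior Gamma(25, 13)
obs 8: x=2 → posterior Gamma(27, 14)
obs 9: x=1 → posterior Gamma(28, 15)
obs 10: x=3 → posterior Gamma(31, 16)
obs 11: x=5 → posterior Gamma(36, 17)
obs 12: x=1 → posterior Gamma(37, 18)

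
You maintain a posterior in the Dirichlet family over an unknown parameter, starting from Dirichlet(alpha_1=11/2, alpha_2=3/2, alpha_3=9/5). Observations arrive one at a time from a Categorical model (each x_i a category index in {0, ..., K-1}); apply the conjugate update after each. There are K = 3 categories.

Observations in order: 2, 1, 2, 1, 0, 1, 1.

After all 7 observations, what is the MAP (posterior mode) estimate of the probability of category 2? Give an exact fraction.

obs 1: x=2 → posterior Dirichlet(11/2, 3/2, 14/5)
obs 2: x=1 → posterior Dirichlet(11/2, 5/2, 14/5)
obs 3: x=2 → posterior Dirichlet(11/2, 5/2, 19/5)
obs 4: x=1 → posterior Dirichlet(11/2, 7/2, 19/5)
obs 5: x=0 → posterior Dirichlet(13/2, 7/2, 19/5)
obs 6: x=1 → posterior Dirichlet(13/2, 9/2, 19/5)
obs 7: x=1 → posterior Dirichlet(13/2, 11/2, 19/5)

7/32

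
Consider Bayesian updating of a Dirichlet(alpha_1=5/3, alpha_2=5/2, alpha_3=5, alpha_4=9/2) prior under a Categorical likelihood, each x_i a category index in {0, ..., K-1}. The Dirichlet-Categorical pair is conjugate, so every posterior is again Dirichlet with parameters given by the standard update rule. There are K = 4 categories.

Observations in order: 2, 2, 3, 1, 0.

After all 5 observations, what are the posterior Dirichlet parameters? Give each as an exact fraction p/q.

alpha_1=8/3, alpha_2=7/2, alpha_3=7, alpha_4=11/2

obs 1: x=2 → posterior Dirichlet(5/3, 5/2, 6, 9/2)
obs 2: x=2 → posterior Dirichlet(5/3, 5/2, 7, 9/2)
obs 3: x=3 → posterior Dirichlet(5/3, 5/2, 7, 11/2)
obs 4: x=1 → posterior Dirichlet(5/3, 7/2, 7, 11/2)
obs 5: x=0 → posterior Dirichlet(8/3, 7/2, 7, 11/2)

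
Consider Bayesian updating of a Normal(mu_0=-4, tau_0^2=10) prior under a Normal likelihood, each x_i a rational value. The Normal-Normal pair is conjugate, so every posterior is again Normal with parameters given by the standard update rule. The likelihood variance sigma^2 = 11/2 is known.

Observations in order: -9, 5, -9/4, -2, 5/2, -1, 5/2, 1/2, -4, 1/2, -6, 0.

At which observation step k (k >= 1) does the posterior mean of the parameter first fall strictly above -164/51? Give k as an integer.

k = 2

obs 1: x=-9 → posterior Normal(-224/31, 110/31)
obs 2: x=5 → posterior Normal(-124/51, 110/51)
obs 3: x=-9/4 → posterior Normal(-169/71, 110/71)
obs 4: x=-2 → posterior Normal(-209/91, 110/91)
obs 5: x=5/2 → posterior Normal(-53/37, 110/111)
obs 6: x=-1 → posterior Normal(-179/131, 110/131)
obs 7: x=5/2 → posterior Normal(-129/151, 110/151)
obs 8: x=1/2 → posterior Normal(-119/171, 110/171)
obs 9: x=-4 → posterior Normal(-199/191, 110/191)
obs 10: x=1/2 → posterior Normal(-189/211, 110/211)
obs 11: x=-6 → posterior Normal(-103/77, 10/21)
obs 12: x=0 → posterior Normal(-309/251, 110/251)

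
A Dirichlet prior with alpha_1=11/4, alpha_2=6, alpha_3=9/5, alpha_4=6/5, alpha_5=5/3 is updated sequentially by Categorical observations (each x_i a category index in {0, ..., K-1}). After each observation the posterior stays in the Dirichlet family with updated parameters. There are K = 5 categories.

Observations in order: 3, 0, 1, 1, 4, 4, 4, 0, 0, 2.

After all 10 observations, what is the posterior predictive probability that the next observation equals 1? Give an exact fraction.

obs 1: x=3 → posterior Dirichlet(11/4, 6, 9/5, 11/5, 5/3)
obs 2: x=0 → posterior Dirichlet(15/4, 6, 9/5, 11/5, 5/3)
obs 3: x=1 → posterior Dirichlet(15/4, 7, 9/5, 11/5, 5/3)
obs 4: x=1 → posterior Dirichlet(15/4, 8, 9/5, 11/5, 5/3)
obs 5: x=4 → posterior Dirichlet(15/4, 8, 9/5, 11/5, 8/3)
obs 6: x=4 → posterior Dirichlet(15/4, 8, 9/5, 11/5, 11/3)
obs 7: x=4 → posterior Dirichlet(15/4, 8, 9/5, 11/5, 14/3)
obs 8: x=0 → posterior Dirichlet(19/4, 8, 9/5, 11/5, 14/3)
obs 9: x=0 → posterior Dirichlet(23/4, 8, 9/5, 11/5, 14/3)
obs 10: x=2 → posterior Dirichlet(23/4, 8, 14/5, 11/5, 14/3)

96/281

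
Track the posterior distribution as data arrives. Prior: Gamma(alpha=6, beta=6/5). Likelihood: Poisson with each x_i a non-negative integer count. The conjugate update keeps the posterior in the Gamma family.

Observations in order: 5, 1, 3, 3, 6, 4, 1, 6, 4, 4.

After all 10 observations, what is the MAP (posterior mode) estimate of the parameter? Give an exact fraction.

obs 1: x=5 → posterior Gamma(11, 11/5)
obs 2: x=1 → posterior Gamma(12, 16/5)
obs 3: x=3 → posterior Gamma(15, 21/5)
obs 4: x=3 → posterior Gamma(18, 26/5)
obs 5: x=6 → posterior Gamma(24, 31/5)
obs 6: x=4 → posterior Gamma(28, 36/5)
obs 7: x=1 → posterior Gamma(29, 41/5)
obs 8: x=6 → posterior Gamma(35, 46/5)
obs 9: x=4 → posterior Gamma(39, 51/5)
obs 10: x=4 → posterior Gamma(43, 56/5)

15/4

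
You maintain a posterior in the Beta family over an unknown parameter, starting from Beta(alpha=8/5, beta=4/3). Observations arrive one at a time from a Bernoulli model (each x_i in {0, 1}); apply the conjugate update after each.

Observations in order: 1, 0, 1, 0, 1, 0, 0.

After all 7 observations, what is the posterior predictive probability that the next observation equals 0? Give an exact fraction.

obs 1: x=1 → posterior Beta(13/5, 4/3)
obs 2: x=0 → posterior Beta(13/5, 7/3)
obs 3: x=1 → posterior Beta(18/5, 7/3)
obs 4: x=0 → posterior Beta(18/5, 10/3)
obs 5: x=1 → posterior Beta(23/5, 10/3)
obs 6: x=0 → posterior Beta(23/5, 13/3)
obs 7: x=0 → posterior Beta(23/5, 16/3)

80/149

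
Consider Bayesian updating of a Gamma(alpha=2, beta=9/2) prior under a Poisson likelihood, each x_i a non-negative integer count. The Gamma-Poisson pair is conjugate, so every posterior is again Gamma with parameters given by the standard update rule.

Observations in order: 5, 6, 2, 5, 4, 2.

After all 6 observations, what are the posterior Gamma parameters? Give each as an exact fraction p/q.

obs 1: x=5 → posterior Gamma(7, 11/2)
obs 2: x=6 → posterior Gamma(13, 13/2)
obs 3: x=2 → posterior Gamma(15, 15/2)
obs 4: x=5 → posterior Gamma(20, 17/2)
obs 5: x=4 → posterior Gamma(24, 19/2)
obs 6: x=2 → posterior Gamma(26, 21/2)

alpha=26, beta=21/2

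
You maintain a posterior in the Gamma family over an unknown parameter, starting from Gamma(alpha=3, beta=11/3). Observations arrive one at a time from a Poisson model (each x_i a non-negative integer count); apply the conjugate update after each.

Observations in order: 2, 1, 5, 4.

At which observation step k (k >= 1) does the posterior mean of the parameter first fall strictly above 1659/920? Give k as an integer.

k = 4

obs 1: x=2 → posterior Gamma(5, 14/3)
obs 2: x=1 → posterior Gamma(6, 17/3)
obs 3: x=5 → posterior Gamma(11, 20/3)
obs 4: x=4 → posterior Gamma(15, 23/3)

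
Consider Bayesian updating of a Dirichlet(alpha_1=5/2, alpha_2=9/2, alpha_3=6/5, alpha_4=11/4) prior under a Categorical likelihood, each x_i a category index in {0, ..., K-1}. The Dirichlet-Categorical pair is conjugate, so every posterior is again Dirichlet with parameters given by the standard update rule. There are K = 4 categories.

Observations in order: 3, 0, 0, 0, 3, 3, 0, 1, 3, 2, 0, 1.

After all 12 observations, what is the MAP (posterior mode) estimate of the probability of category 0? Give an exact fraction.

obs 1: x=3 → posterior Dirichlet(5/2, 9/2, 6/5, 15/4)
obs 2: x=0 → posterior Dirichlet(7/2, 9/2, 6/5, 15/4)
obs 3: x=0 → posterior Dirichlet(9/2, 9/2, 6/5, 15/4)
obs 4: x=0 → posterior Dirichlet(11/2, 9/2, 6/5, 15/4)
obs 5: x=3 → posterior Dirichlet(11/2, 9/2, 6/5, 19/4)
obs 6: x=3 → posterior Dirichlet(11/2, 9/2, 6/5, 23/4)
obs 7: x=0 → posterior Dirichlet(13/2, 9/2, 6/5, 23/4)
obs 8: x=1 → posterior Dirichlet(13/2, 11/2, 6/5, 23/4)
obs 9: x=3 → posterior Dirichlet(13/2, 11/2, 6/5, 27/4)
obs 10: x=2 → posterior Dirichlet(13/2, 11/2, 11/5, 27/4)
obs 11: x=0 → posterior Dirichlet(15/2, 11/2, 11/5, 27/4)
obs 12: x=1 → posterior Dirichlet(15/2, 13/2, 11/5, 27/4)

130/379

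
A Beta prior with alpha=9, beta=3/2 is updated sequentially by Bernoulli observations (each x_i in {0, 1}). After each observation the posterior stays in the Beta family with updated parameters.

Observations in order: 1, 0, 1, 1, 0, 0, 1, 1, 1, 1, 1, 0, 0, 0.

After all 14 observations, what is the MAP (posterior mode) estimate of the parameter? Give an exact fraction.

32/45

obs 1: x=1 → posterior Beta(10, 3/2)
obs 2: x=0 → posterior Beta(10, 5/2)
obs 3: x=1 → posterior Beta(11, 5/2)
obs 4: x=1 → posterior Beta(12, 5/2)
obs 5: x=0 → posterior Beta(12, 7/2)
obs 6: x=0 → posterior Beta(12, 9/2)
obs 7: x=1 → posterior Beta(13, 9/2)
obs 8: x=1 → posterior Beta(14, 9/2)
obs 9: x=1 → posterior Beta(15, 9/2)
obs 10: x=1 → posterior Beta(16, 9/2)
obs 11: x=1 → posterior Beta(17, 9/2)
obs 12: x=0 → posterior Beta(17, 11/2)
obs 13: x=0 → posterior Beta(17, 13/2)
obs 14: x=0 → posterior Beta(17, 15/2)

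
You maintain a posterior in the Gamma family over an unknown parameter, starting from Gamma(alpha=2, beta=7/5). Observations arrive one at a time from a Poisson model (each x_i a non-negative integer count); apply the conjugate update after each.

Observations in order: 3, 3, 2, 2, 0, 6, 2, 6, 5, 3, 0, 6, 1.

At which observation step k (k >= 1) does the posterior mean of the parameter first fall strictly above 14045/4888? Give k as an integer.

k = 9

obs 1: x=3 → posterior Gamma(5, 12/5)
obs 2: x=3 → posterior Gamma(8, 17/5)
obs 3: x=2 → posterior Gamma(10, 22/5)
obs 4: x=2 → posterior Gamma(12, 27/5)
obs 5: x=0 → posterior Gamma(12, 32/5)
obs 6: x=6 → posterior Gamma(18, 37/5)
obs 7: x=2 → posterior Gamma(20, 42/5)
obs 8: x=6 → posterior Gamma(26, 47/5)
obs 9: x=5 → posterior Gamma(31, 52/5)
obs 10: x=3 → posterior Gamma(34, 57/5)
obs 11: x=0 → posterior Gamma(34, 62/5)
obs 12: x=6 → posterior Gamma(40, 67/5)
obs 13: x=1 → posterior Gamma(41, 72/5)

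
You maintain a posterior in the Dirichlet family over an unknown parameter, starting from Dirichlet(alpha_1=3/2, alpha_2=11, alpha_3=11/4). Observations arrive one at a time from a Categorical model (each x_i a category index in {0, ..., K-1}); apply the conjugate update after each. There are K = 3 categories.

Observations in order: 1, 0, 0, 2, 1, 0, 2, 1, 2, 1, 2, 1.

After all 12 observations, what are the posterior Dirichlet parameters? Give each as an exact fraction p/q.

obs 1: x=1 → posterior Dirichlet(3/2, 12, 11/4)
obs 2: x=0 → posterior Dirichlet(5/2, 12, 11/4)
obs 3: x=0 → posterior Dirichlet(7/2, 12, 11/4)
obs 4: x=2 → posterior Dirichlet(7/2, 12, 15/4)
obs 5: x=1 → posterior Dirichlet(7/2, 13, 15/4)
obs 6: x=0 → posterior Dirichlet(9/2, 13, 15/4)
obs 7: x=2 → posterior Dirichlet(9/2, 13, 19/4)
obs 8: x=1 → posterior Dirichlet(9/2, 14, 19/4)
obs 9: x=2 → posterior Dirichlet(9/2, 14, 23/4)
obs 10: x=1 → posterior Dirichlet(9/2, 15, 23/4)
obs 11: x=2 → posterior Dirichlet(9/2, 15, 27/4)
obs 12: x=1 → posterior Dirichlet(9/2, 16, 27/4)

alpha_1=9/2, alpha_2=16, alpha_3=27/4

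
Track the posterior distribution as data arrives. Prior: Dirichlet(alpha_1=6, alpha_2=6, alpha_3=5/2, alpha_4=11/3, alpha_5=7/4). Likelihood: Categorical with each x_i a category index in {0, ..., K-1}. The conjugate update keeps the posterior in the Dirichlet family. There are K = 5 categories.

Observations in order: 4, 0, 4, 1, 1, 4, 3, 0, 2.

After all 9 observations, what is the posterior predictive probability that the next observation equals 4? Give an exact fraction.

57/347

obs 1: x=4 → posterior Dirichlet(6, 6, 5/2, 11/3, 11/4)
obs 2: x=0 → posterior Dirichlet(7, 6, 5/2, 11/3, 11/4)
obs 3: x=4 → posterior Dirichlet(7, 6, 5/2, 11/3, 15/4)
obs 4: x=1 → posterior Dirichlet(7, 7, 5/2, 11/3, 15/4)
obs 5: x=1 → posterior Dirichlet(7, 8, 5/2, 11/3, 15/4)
obs 6: x=4 → posterior Dirichlet(7, 8, 5/2, 11/3, 19/4)
obs 7: x=3 → posterior Dirichlet(7, 8, 5/2, 14/3, 19/4)
obs 8: x=0 → posterior Dirichlet(8, 8, 5/2, 14/3, 19/4)
obs 9: x=2 → posterior Dirichlet(8, 8, 7/2, 14/3, 19/4)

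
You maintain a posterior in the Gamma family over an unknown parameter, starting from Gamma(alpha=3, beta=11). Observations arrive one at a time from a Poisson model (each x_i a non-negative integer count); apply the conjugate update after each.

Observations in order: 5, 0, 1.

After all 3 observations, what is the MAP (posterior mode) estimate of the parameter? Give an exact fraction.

4/7

obs 1: x=5 → posterior Gamma(8, 12)
obs 2: x=0 → posterior Gamma(8, 13)
obs 3: x=1 → posterior Gamma(9, 14)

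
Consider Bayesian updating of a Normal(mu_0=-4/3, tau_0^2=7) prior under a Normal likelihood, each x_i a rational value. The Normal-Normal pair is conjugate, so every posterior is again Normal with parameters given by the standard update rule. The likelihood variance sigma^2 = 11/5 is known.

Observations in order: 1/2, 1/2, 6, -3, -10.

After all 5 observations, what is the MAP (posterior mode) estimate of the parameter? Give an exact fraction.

obs 1: x=1/2 → posterior Normal(17/276, 77/46)
obs 2: x=1/2 → posterior Normal(61/243, 77/81)
obs 3: x=6 → posterior Normal(691/348, 77/116)
obs 4: x=-3 → posterior Normal(376/453, 77/151)
obs 5: x=-10 → posterior Normal(-337/279, 77/186)

-337/279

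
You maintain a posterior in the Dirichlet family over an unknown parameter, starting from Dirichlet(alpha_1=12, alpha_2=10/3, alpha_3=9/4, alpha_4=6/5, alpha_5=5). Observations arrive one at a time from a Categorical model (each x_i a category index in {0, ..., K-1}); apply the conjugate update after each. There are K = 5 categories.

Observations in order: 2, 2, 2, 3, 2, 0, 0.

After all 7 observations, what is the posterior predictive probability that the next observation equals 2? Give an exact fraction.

375/1847

obs 1: x=2 → posterior Dirichlet(12, 10/3, 13/4, 6/5, 5)
obs 2: x=2 → posterior Dirichlet(12, 10/3, 17/4, 6/5, 5)
obs 3: x=2 → posterior Dirichlet(12, 10/3, 21/4, 6/5, 5)
obs 4: x=3 → posterior Dirichlet(12, 10/3, 21/4, 11/5, 5)
obs 5: x=2 → posterior Dirichlet(12, 10/3, 25/4, 11/5, 5)
obs 6: x=0 → posterior Dirichlet(13, 10/3, 25/4, 11/5, 5)
obs 7: x=0 → posterior Dirichlet(14, 10/3, 25/4, 11/5, 5)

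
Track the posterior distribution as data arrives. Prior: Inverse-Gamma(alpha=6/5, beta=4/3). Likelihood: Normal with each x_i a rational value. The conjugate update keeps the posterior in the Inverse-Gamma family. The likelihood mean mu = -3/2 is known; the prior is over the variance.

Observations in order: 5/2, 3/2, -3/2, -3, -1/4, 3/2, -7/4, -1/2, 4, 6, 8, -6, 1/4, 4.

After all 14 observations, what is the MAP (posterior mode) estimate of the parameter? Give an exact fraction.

65245/4416

obs 1: x=5/2 → posterior Inverse-Gamma(17/10, 28/3)
obs 2: x=3/2 → posterior Inverse-Gamma(11/5, 83/6)
obs 3: x=-3/2 → posterior Inverse-Gamma(27/10, 83/6)
obs 4: x=-3 → posterior Inverse-Gamma(16/5, 359/24)
obs 5: x=-1/4 → posterior Inverse-Gamma(37/10, 1511/96)
obs 6: x=3/2 → posterior Inverse-Gamma(21/5, 1943/96)
obs 7: x=-7/4 → posterior Inverse-Gamma(47/10, 973/48)
obs 8: x=-1/2 → posterior Inverse-Gamma(26/5, 997/48)
obs 9: x=4 → posterior Inverse-Gamma(57/10, 1723/48)
obs 10: x=6 → posterior Inverse-Gamma(31/5, 3073/48)
obs 11: x=8 → posterior Inverse-Gamma(67/10, 5239/48)
obs 12: x=-6 → posterior Inverse-Gamma(36/5, 5725/48)
obs 13: x=1/4 → posterior Inverse-Gamma(77/10, 11597/96)
obs 14: x=4 → posterior Inverse-Gamma(41/5, 13049/96)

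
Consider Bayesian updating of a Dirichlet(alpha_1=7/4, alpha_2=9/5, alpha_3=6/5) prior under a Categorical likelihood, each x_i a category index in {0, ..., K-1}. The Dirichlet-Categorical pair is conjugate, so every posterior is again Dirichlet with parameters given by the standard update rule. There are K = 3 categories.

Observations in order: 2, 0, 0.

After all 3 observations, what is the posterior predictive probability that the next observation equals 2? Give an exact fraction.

obs 1: x=2 → posterior Dirichlet(7/4, 9/5, 11/5)
obs 2: x=0 → posterior Dirichlet(11/4, 9/5, 11/5)
obs 3: x=0 → posterior Dirichlet(15/4, 9/5, 11/5)

44/155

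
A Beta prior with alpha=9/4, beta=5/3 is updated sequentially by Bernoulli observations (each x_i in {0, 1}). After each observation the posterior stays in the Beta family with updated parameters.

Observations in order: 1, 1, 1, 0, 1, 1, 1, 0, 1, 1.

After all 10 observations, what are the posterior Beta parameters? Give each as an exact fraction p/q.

alpha=41/4, beta=11/3

obs 1: x=1 → posterior Beta(13/4, 5/3)
obs 2: x=1 → posterior Beta(17/4, 5/3)
obs 3: x=1 → posterior Beta(21/4, 5/3)
obs 4: x=0 → posterior Beta(21/4, 8/3)
obs 5: x=1 → posterior Beta(25/4, 8/3)
obs 6: x=1 → posterior Beta(29/4, 8/3)
obs 7: x=1 → posterior Beta(33/4, 8/3)
obs 8: x=0 → posterior Beta(33/4, 11/3)
obs 9: x=1 → posterior Beta(37/4, 11/3)
obs 10: x=1 → posterior Beta(41/4, 11/3)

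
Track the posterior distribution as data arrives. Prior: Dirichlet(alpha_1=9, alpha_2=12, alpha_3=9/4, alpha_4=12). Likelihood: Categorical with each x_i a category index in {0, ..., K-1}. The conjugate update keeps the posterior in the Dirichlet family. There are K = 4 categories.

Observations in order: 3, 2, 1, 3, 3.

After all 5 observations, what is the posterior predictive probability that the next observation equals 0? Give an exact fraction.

36/161

obs 1: x=3 → posterior Dirichlet(9, 12, 9/4, 13)
obs 2: x=2 → posterior Dirichlet(9, 12, 13/4, 13)
obs 3: x=1 → posterior Dirichlet(9, 13, 13/4, 13)
obs 4: x=3 → posterior Dirichlet(9, 13, 13/4, 14)
obs 5: x=3 → posterior Dirichlet(9, 13, 13/4, 15)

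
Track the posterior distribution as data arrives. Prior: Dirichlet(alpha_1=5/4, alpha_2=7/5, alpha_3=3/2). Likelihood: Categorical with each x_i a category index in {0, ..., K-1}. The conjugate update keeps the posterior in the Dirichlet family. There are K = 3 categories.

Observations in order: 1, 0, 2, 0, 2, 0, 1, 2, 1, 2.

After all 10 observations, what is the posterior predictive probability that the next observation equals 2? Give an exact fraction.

110/283

obs 1: x=1 → posterior Dirichlet(5/4, 12/5, 3/2)
obs 2: x=0 → posterior Dirichlet(9/4, 12/5, 3/2)
obs 3: x=2 → posterior Dirichlet(9/4, 12/5, 5/2)
obs 4: x=0 → posterior Dirichlet(13/4, 12/5, 5/2)
obs 5: x=2 → posterior Dirichlet(13/4, 12/5, 7/2)
obs 6: x=0 → posterior Dirichlet(17/4, 12/5, 7/2)
obs 7: x=1 → posterior Dirichlet(17/4, 17/5, 7/2)
obs 8: x=2 → posterior Dirichlet(17/4, 17/5, 9/2)
obs 9: x=1 → posterior Dirichlet(17/4, 22/5, 9/2)
obs 10: x=2 → posterior Dirichlet(17/4, 22/5, 11/2)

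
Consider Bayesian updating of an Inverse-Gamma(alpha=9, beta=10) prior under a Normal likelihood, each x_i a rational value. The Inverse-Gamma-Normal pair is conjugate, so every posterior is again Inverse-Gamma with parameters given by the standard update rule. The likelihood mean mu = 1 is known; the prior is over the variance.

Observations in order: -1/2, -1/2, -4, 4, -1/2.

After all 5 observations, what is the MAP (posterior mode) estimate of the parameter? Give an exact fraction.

obs 1: x=-1/2 → posterior Inverse-Gamma(19/2, 89/8)
obs 2: x=-1/2 → posterior Inverse-Gamma(10, 49/4)
obs 3: x=-4 → posterior Inverse-Gamma(21/2, 99/4)
obs 4: x=4 → posterior Inverse-Gamma(11, 117/4)
obs 5: x=-1/2 → posterior Inverse-Gamma(23/2, 243/8)

243/100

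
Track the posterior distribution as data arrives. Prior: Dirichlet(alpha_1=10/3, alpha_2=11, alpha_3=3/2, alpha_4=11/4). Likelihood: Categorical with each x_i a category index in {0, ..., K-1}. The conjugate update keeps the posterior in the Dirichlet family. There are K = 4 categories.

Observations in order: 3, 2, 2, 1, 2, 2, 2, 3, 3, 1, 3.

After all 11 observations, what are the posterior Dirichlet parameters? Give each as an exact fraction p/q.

obs 1: x=3 → posterior Dirichlet(10/3, 11, 3/2, 15/4)
obs 2: x=2 → posterior Dirichlet(10/3, 11, 5/2, 15/4)
obs 3: x=2 → posterior Dirichlet(10/3, 11, 7/2, 15/4)
obs 4: x=1 → posterior Dirichlet(10/3, 12, 7/2, 15/4)
obs 5: x=2 → posterior Dirichlet(10/3, 12, 9/2, 15/4)
obs 6: x=2 → posterior Dirichlet(10/3, 12, 11/2, 15/4)
obs 7: x=2 → posterior Dirichlet(10/3, 12, 13/2, 15/4)
obs 8: x=3 → posterior Dirichlet(10/3, 12, 13/2, 19/4)
obs 9: x=3 → posterior Dirichlet(10/3, 12, 13/2, 23/4)
obs 10: x=1 → posterior Dirichlet(10/3, 13, 13/2, 23/4)
obs 11: x=3 → posterior Dirichlet(10/3, 13, 13/2, 27/4)

alpha_1=10/3, alpha_2=13, alpha_3=13/2, alpha_4=27/4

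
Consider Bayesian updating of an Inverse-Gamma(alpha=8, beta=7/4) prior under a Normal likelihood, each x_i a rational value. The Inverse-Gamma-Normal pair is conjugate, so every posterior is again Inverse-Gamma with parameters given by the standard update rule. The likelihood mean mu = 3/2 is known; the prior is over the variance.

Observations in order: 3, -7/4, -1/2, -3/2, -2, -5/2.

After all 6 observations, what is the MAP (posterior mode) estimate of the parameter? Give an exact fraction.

obs 1: x=3 → posterior Inverse-Gamma(17/2, 23/8)
obs 2: x=-7/4 → posterior Inverse-Gamma(9, 261/32)
obs 3: x=-1/2 → posterior Inverse-Gamma(19/2, 325/32)
obs 4: x=-3/2 → posterior Inverse-Gamma(10, 469/32)
obs 5: x=-2 → posterior Inverse-Gamma(21/2, 665/32)
obs 6: x=-5/2 → posterior Inverse-Gamma(11, 921/32)

307/128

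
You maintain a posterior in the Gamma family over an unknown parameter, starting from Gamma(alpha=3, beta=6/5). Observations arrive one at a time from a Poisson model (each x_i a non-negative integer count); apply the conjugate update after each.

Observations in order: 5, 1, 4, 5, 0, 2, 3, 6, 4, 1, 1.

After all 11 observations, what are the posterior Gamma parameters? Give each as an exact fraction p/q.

obs 1: x=5 → posterior Gamma(8, 11/5)
obs 2: x=1 → posterior Gamma(9, 16/5)
obs 3: x=4 → posterior Gamma(13, 21/5)
obs 4: x=5 → posterior Gamma(18, 26/5)
obs 5: x=0 → posterior Gamma(18, 31/5)
obs 6: x=2 → posterior Gamma(20, 36/5)
obs 7: x=3 → posterior Gamma(23, 41/5)
obs 8: x=6 → posterior Gamma(29, 46/5)
obs 9: x=4 → posterior Gamma(33, 51/5)
obs 10: x=1 → posterior Gamma(34, 56/5)
obs 11: x=1 → posterior Gamma(35, 61/5)

alpha=35, beta=61/5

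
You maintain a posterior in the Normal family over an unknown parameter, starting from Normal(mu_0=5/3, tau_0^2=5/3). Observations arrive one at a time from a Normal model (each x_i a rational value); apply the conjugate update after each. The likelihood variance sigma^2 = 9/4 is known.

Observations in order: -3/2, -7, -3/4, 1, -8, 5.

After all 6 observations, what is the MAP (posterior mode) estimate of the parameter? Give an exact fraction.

obs 1: x=-3/2 → posterior Normal(15/47, 45/47)
obs 2: x=-7 → posterior Normal(-125/67, 45/67)
obs 3: x=-3/4 → posterior Normal(-140/87, 15/29)
obs 4: x=1 → posterior Normal(-120/107, 45/107)
obs 5: x=-8 → posterior Normal(-280/127, 45/127)
obs 6: x=5 → posterior Normal(-60/49, 15/49)

-60/49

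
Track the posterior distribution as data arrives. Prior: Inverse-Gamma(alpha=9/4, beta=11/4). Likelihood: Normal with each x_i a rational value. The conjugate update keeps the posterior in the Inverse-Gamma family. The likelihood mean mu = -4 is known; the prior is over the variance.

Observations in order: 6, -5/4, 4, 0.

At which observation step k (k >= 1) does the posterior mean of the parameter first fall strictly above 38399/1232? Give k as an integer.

k = 3

obs 1: x=6 → posterior Inverse-Gamma(11/4, 211/4)
obs 2: x=-5/4 → posterior Inverse-Gamma(13/4, 1809/32)
obs 3: x=4 → posterior Inverse-Gamma(15/4, 2833/32)
obs 4: x=0 → posterior Inverse-Gamma(17/4, 3089/32)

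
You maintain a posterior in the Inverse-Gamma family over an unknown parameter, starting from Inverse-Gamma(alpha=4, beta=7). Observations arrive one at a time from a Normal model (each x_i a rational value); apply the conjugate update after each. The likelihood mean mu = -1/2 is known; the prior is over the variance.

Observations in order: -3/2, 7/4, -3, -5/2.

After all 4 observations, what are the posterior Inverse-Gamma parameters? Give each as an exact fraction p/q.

obs 1: x=-3/2 → posterior Inverse-Gamma(9/2, 15/2)
obs 2: x=7/4 → posterior Inverse-Gamma(5, 321/32)
obs 3: x=-3 → posterior Inverse-Gamma(11/2, 421/32)
obs 4: x=-5/2 → posterior Inverse-Gamma(6, 485/32)

alpha=6, beta=485/32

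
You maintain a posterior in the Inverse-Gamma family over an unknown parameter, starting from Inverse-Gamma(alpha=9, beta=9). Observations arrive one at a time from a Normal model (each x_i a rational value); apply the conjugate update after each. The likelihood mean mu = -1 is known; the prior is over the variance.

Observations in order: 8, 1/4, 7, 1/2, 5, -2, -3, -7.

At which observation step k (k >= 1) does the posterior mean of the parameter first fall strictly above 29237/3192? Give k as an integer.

obs 1: x=8 → posterior Inverse-Gamma(19/2, 99/2)
obs 2: x=1/4 → posterior Inverse-Gamma(10, 1609/32)
obs 3: x=7 → posterior Inverse-Gamma(21/2, 2633/32)
obs 4: x=1/2 → posterior Inverse-Gamma(11, 2669/32)
obs 5: x=5 → posterior Inverse-Gamma(23/2, 3245/32)
obs 6: x=-2 → posterior Inverse-Gamma(12, 3261/32)
obs 7: x=-3 → posterior Inverse-Gamma(25/2, 3325/32)
obs 8: x=-7 → posterior Inverse-Gamma(13, 3901/32)

k = 5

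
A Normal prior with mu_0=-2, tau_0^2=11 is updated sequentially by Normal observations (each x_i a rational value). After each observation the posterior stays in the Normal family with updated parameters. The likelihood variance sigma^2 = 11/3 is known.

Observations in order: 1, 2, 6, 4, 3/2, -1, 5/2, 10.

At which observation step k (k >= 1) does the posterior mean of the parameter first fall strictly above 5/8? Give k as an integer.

k = 2

obs 1: x=1 → posterior Normal(1/4, 11/4)
obs 2: x=2 → posterior Normal(1, 11/7)
obs 3: x=6 → posterior Normal(5/2, 11/10)
obs 4: x=4 → posterior Normal(37/13, 11/13)
obs 5: x=3/2 → posterior Normal(83/32, 11/16)
obs 6: x=-1 → posterior Normal(77/38, 11/19)
obs 7: x=5/2 → posterior Normal(23/11, 1/2)
obs 8: x=10 → posterior Normal(76/25, 11/25)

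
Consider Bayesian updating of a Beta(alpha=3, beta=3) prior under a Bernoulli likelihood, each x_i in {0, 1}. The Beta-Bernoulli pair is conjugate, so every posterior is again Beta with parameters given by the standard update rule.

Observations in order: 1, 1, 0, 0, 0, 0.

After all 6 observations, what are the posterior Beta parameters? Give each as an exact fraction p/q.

alpha=5, beta=7

obs 1: x=1 → posterior Beta(4, 3)
obs 2: x=1 → posterior Beta(5, 3)
obs 3: x=0 → posterior Beta(5, 4)
obs 4: x=0 → posterior Beta(5, 5)
obs 5: x=0 → posterior Beta(5, 6)
obs 6: x=0 → posterior Beta(5, 7)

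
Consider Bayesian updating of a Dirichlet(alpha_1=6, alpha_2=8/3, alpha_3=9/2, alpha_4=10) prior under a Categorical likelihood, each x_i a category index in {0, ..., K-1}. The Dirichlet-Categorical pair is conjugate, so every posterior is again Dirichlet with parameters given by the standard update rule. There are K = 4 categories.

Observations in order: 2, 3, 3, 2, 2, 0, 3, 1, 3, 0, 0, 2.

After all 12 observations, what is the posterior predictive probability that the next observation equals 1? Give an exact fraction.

obs 1: x=2 → posterior Dirichlet(6, 8/3, 11/2, 10)
obs 2: x=3 → posterior Dirichlet(6, 8/3, 11/2, 11)
obs 3: x=3 → posterior Dirichlet(6, 8/3, 11/2, 12)
obs 4: x=2 → posterior Dirichlet(6, 8/3, 13/2, 12)
obs 5: x=2 → posterior Dirichlet(6, 8/3, 15/2, 12)
obs 6: x=0 → posterior Dirichlet(7, 8/3, 15/2, 12)
obs 7: x=3 → posterior Dirichlet(7, 8/3, 15/2, 13)
obs 8: x=1 → posterior Dirichlet(7, 11/3, 15/2, 13)
obs 9: x=3 → posterior Dirichlet(7, 11/3, 15/2, 14)
obs 10: x=0 → posterior Dirichlet(8, 11/3, 15/2, 14)
obs 11: x=0 → posterior Dirichlet(9, 11/3, 15/2, 14)
obs 12: x=2 → posterior Dirichlet(9, 11/3, 17/2, 14)

22/211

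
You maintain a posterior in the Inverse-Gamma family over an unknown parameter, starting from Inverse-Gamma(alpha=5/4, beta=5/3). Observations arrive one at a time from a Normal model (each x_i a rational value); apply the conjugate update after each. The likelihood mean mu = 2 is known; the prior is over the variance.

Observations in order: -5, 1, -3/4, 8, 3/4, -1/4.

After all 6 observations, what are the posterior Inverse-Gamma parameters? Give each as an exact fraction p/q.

obs 1: x=-5 → posterior Inverse-Gamma(7/4, 157/6)
obs 2: x=1 → posterior Inverse-Gamma(9/4, 80/3)
obs 3: x=-3/4 → posterior Inverse-Gamma(11/4, 2923/96)
obs 4: x=8 → posterior Inverse-Gamma(13/4, 4651/96)
obs 5: x=3/4 → posterior Inverse-Gamma(15/4, 2363/48)
obs 6: x=-1/4 → posterior Inverse-Gamma(17/4, 4969/96)

alpha=17/4, beta=4969/96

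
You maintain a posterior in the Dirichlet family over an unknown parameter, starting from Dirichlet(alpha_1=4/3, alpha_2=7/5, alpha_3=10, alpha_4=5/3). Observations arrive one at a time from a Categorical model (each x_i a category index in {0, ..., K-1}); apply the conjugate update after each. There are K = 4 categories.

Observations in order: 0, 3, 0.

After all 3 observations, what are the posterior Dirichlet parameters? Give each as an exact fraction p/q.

obs 1: x=0 → posterior Dirichlet(7/3, 7/5, 10, 5/3)
obs 2: x=3 → posterior Dirichlet(7/3, 7/5, 10, 8/3)
obs 3: x=0 → posterior Dirichlet(10/3, 7/5, 10, 8/3)

alpha_1=10/3, alpha_2=7/5, alpha_3=10, alpha_4=8/3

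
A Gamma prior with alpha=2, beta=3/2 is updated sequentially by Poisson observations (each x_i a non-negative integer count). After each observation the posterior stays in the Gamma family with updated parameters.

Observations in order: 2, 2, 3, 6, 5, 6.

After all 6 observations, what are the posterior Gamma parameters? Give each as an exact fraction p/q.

obs 1: x=2 → posterior Gamma(4, 5/2)
obs 2: x=2 → posterior Gamma(6, 7/2)
obs 3: x=3 → posterior Gamma(9, 9/2)
obs 4: x=6 → posterior Gamma(15, 11/2)
obs 5: x=5 → posterior Gamma(20, 13/2)
obs 6: x=6 → posterior Gamma(26, 15/2)

alpha=26, beta=15/2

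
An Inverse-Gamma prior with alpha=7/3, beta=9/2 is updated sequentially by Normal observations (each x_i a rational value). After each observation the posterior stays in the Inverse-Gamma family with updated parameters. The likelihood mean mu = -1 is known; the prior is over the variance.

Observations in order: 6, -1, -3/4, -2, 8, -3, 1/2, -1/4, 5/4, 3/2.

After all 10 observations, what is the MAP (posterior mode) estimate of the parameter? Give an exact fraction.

7593/800

obs 1: x=6 → posterior Inverse-Gamma(17/6, 29)
obs 2: x=-1 → posterior Inverse-Gamma(10/3, 29)
obs 3: x=-3/4 → posterior Inverse-Gamma(23/6, 929/32)
obs 4: x=-2 → posterior Inverse-Gamma(13/3, 945/32)
obs 5: x=8 → posterior Inverse-Gamma(29/6, 2241/32)
obs 6: x=-3 → posterior Inverse-Gamma(16/3, 2305/32)
obs 7: x=1/2 → posterior Inverse-Gamma(35/6, 2341/32)
obs 8: x=-1/4 → posterior Inverse-Gamma(19/3, 1175/16)
obs 9: x=5/4 → posterior Inverse-Gamma(41/6, 2431/32)
obs 10: x=3/2 → posterior Inverse-Gamma(22/3, 2531/32)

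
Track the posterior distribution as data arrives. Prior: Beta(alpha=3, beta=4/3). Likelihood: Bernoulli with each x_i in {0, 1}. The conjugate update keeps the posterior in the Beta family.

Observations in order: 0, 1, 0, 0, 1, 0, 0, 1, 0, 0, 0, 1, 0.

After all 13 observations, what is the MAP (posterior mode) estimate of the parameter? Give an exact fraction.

9/23

obs 1: x=0 → posterior Beta(3, 7/3)
obs 2: x=1 → posterior Beta(4, 7/3)
obs 3: x=0 → posterior Beta(4, 10/3)
obs 4: x=0 → posterior Beta(4, 13/3)
obs 5: x=1 → posterior Beta(5, 13/3)
obs 6: x=0 → posterior Beta(5, 16/3)
obs 7: x=0 → posterior Beta(5, 19/3)
obs 8: x=1 → posterior Beta(6, 19/3)
obs 9: x=0 → posterior Beta(6, 22/3)
obs 10: x=0 → posterior Beta(6, 25/3)
obs 11: x=0 → posterior Beta(6, 28/3)
obs 12: x=1 → posterior Beta(7, 28/3)
obs 13: x=0 → posterior Beta(7, 31/3)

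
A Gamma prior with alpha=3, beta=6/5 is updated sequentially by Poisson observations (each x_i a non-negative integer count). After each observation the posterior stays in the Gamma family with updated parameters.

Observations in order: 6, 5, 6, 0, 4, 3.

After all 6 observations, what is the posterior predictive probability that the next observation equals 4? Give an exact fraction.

17942268211226705856359445007914215467175116800000/99151561540870339022484588445237129558214701225241

obs 1: x=6 → posterior Gamma(9, 11/5)
obs 2: x=5 → posterior Gamma(14, 16/5)
obs 3: x=6 → posterior Gamma(20, 21/5)
obs 4: x=0 → posterior Gamma(20, 26/5)
obs 5: x=4 → posterior Gamma(24, 31/5)
obs 6: x=3 → posterior Gamma(27, 36/5)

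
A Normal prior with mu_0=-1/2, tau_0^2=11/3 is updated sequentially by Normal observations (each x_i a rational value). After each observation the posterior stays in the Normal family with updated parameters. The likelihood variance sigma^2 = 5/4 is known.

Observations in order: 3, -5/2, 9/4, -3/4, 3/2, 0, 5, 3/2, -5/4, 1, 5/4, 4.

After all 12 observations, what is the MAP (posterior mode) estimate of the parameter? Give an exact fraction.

obs 1: x=3 → posterior Normal(249/118, 55/59)
obs 2: x=-5/2 → posterior Normal(29/206, 55/103)
obs 3: x=9/4 → posterior Normal(227/294, 55/147)
obs 4: x=-3/4 → posterior Normal(161/382, 55/191)
obs 5: x=3/2 → posterior Normal(293/470, 11/47)
obs 6: x=0 → posterior Normal(293/558, 55/279)
obs 7: x=5 → posterior Normal(733/646, 55/323)
obs 8: x=3/2 → posterior Normal(865/734, 55/367)
obs 9: x=-5/4 → posterior Normal(755/822, 55/411)
obs 10: x=1 → posterior Normal(843/910, 11/91)
obs 11: x=5/4 → posterior Normal(953/998, 55/499)
obs 12: x=4 → posterior Normal(435/362, 55/543)

435/362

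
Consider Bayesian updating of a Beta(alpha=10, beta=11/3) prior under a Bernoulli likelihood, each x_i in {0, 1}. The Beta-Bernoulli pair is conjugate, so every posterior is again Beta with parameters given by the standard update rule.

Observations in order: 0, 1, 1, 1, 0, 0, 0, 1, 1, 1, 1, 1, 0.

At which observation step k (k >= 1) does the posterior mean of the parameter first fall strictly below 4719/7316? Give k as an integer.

k = 7

obs 1: x=0 → posterior Beta(10, 14/3)
obs 2: x=1 → posterior Beta(11, 14/3)
obs 3: x=1 → posterior Beta(12, 14/3)
obs 4: x=1 → posterior Beta(13, 14/3)
obs 5: x=0 → posterior Beta(13, 17/3)
obs 6: x=0 → posterior Beta(13, 20/3)
obs 7: x=0 → posterior Beta(13, 23/3)
obs 8: x=1 → posterior Beta(14, 23/3)
obs 9: x=1 → posterior Beta(15, 23/3)
obs 10: x=1 → posterior Beta(16, 23/3)
obs 11: x=1 → posterior Beta(17, 23/3)
obs 12: x=1 → posterior Beta(18, 23/3)
obs 13: x=0 → posterior Beta(18, 26/3)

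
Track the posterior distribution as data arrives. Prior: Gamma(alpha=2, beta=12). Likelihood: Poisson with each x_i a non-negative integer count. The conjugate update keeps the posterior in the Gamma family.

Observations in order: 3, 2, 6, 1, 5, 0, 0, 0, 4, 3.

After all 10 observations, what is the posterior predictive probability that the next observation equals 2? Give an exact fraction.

28073516622781248439765615082842619904/134393854047545109686936775588697536481

obs 1: x=3 → posterior Gamma(5, 13)
obs 2: x=2 → posterior Gamma(7, 14)
obs 3: x=6 → posterior Gamma(13, 15)
obs 4: x=1 → posterior Gamma(14, 16)
obs 5: x=5 → posterior Gamma(19, 17)
obs 6: x=0 → posterior Gamma(19, 18)
obs 7: x=0 → posterior Gamma(19, 19)
obs 8: x=0 → posterior Gamma(19, 20)
obs 9: x=4 → posterior Gamma(23, 21)
obs 10: x=3 → posterior Gamma(26, 22)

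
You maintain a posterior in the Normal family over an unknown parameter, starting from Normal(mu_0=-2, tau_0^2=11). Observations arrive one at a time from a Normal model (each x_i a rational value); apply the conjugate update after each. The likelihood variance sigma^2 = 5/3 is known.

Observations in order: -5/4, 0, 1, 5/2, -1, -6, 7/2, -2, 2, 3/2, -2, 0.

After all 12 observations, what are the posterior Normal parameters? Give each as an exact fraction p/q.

obs 1: x=-5/4 → posterior Normal(-205/152, 55/38)
obs 2: x=0 → posterior Normal(-205/284, 55/71)
obs 3: x=1 → posterior Normal(-73/416, 55/104)
obs 4: x=5/2 → posterior Normal(257/548, 55/137)
obs 5: x=-1 → posterior Normal(25/136, 11/34)
obs 6: x=-6 → posterior Normal(-23/28, 55/203)
obs 7: x=7/2 → posterior Normal(-205/944, 55/236)
obs 8: x=-2 → posterior Normal(-469/1076, 55/269)
obs 9: x=2 → posterior Normal(-205/1208, 55/302)
obs 10: x=3/2 → posterior Normal(-7/1340, 11/67)
obs 11: x=-2 → posterior Normal(-271/1472, 55/368)
obs 12: x=0 → posterior Normal(-271/1604, 55/401)

mu_0=-271/1604, tau_0^2=55/401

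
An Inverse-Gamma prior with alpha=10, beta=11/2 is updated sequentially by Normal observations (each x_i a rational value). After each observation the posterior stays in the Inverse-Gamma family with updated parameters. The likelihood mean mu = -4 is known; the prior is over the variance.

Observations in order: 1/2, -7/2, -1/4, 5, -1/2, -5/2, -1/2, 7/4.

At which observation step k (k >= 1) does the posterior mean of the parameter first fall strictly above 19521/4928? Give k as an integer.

obs 1: x=1/2 → posterior Inverse-Gamma(21/2, 125/8)
obs 2: x=-7/2 → posterior Inverse-Gamma(11, 63/4)
obs 3: x=-1/4 → posterior Inverse-Gamma(23/2, 729/32)
obs 4: x=5 → posterior Inverse-Gamma(12, 2025/32)
obs 5: x=-1/2 → posterior Inverse-Gamma(25/2, 2221/32)
obs 6: x=-5/2 → posterior Inverse-Gamma(13, 2257/32)
obs 7: x=-1/2 → posterior Inverse-Gamma(27/2, 2453/32)
obs 8: x=7/4 → posterior Inverse-Gamma(14, 1491/16)

k = 4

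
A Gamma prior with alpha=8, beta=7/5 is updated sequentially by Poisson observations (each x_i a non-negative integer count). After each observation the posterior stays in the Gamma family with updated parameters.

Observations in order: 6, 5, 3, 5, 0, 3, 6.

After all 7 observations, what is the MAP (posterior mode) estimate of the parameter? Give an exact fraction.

obs 1: x=6 → posterior Gamma(14, 12/5)
obs 2: x=5 → posterior Gamma(19, 17/5)
obs 3: x=3 → posterior Gamma(22, 22/5)
obs 4: x=5 → posterior Gamma(27, 27/5)
obs 5: x=0 → posterior Gamma(27, 32/5)
obs 6: x=3 → posterior Gamma(30, 37/5)
obs 7: x=6 → posterior Gamma(36, 42/5)

25/6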